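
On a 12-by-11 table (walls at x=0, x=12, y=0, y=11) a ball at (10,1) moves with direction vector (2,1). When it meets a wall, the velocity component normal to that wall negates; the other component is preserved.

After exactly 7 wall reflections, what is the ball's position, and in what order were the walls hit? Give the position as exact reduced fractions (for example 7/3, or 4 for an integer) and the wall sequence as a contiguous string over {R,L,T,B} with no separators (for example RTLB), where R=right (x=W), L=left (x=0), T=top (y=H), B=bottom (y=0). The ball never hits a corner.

1. t=1 → R at (12,2); v=(-2,1)
2. t=6 → L at (0,8); v=(2,1)
3. t=3 → T at (6,11); v=(2,-1)
4. t=3 → R at (12,8); v=(-2,-1)
5. t=6 → L at (0,2); v=(2,-1)
6. t=2 → B at (4,0); v=(2,1)
7. t=4 → R at (12,4); v=(-2,1)

Final position: (12,4)
Wall sequence: RLTRLBR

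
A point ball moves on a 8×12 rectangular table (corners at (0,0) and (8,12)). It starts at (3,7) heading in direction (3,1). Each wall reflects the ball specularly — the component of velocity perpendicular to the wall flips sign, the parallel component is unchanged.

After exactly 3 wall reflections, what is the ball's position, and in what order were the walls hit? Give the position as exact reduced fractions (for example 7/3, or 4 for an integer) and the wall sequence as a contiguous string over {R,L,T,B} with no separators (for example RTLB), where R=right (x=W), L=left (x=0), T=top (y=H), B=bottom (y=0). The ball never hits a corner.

1. t=5/3 → R at (8,26/3); v=(-3,1)
2. t=8/3 → L at (0,34/3); v=(3,1)
3. t=2/3 → T at (2,12); v=(3,-1)

Final position: (2,12)
Wall sequence: RLT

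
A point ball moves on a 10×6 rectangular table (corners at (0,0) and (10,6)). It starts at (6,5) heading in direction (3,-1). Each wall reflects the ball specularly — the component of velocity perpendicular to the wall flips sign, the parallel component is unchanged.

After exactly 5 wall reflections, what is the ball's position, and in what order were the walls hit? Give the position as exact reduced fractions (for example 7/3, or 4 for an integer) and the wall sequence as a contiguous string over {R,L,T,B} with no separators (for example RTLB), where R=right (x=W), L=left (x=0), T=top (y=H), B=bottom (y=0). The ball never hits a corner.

1. t=4/3 → R at (10,11/3); v=(-3,-1)
2. t=10/3 → L at (0,1/3); v=(3,-1)
3. t=1/3 → B at (1,0); v=(3,1)
4. t=3 → R at (10,3); v=(-3,1)
5. t=3 → T at (1,6); v=(-3,-1)

Final position: (1,6)
Wall sequence: RLBRT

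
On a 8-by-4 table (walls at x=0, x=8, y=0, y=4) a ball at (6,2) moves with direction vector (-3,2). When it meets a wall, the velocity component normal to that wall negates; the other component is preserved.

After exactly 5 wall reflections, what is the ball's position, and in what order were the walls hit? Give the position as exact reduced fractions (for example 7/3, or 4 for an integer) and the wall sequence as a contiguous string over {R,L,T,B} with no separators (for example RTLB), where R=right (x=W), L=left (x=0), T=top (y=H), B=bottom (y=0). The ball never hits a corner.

Final position: (7,4)
Wall sequence: TLBRT

1. t=1 → T at (3,4); v=(-3,-2)
2. t=1 → L at (0,2); v=(3,-2)
3. t=1 → B at (3,0); v=(3,2)
4. t=5/3 → R at (8,10/3); v=(-3,2)
5. t=1/3 → T at (7,4); v=(-3,-2)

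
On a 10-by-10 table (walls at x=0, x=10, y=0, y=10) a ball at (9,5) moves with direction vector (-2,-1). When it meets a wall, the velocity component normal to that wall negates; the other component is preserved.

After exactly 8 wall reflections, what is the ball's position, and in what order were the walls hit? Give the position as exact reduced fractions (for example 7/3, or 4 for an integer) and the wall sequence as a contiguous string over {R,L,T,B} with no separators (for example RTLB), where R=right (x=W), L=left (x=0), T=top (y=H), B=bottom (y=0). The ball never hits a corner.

1. t=9/2 → L at (0,1/2); v=(2,-1)
2. t=1/2 → B at (1,0); v=(2,1)
3. t=9/2 → R at (10,9/2); v=(-2,1)
4. t=5 → L at (0,19/2); v=(2,1)
5. t=1/2 → T at (1,10); v=(2,-1)
6. t=9/2 → R at (10,11/2); v=(-2,-1)
7. t=5 → L at (0,1/2); v=(2,-1)
8. t=1/2 → B at (1,0); v=(2,1)

Final position: (1,0)
Wall sequence: LBRLTRLB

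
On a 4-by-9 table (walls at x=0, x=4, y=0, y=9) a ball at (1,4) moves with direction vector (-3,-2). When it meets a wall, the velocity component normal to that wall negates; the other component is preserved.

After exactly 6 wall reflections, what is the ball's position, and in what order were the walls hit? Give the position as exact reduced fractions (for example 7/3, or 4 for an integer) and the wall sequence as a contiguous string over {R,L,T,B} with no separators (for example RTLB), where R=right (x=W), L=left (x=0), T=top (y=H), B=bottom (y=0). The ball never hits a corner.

Final position: (0,22/3)
Wall sequence: LRBLRL

1. t=1/3 → L at (0,10/3); v=(3,-2)
2. t=4/3 → R at (4,2/3); v=(-3,-2)
3. t=1/3 → B at (3,0); v=(-3,2)
4. t=1 → L at (0,2); v=(3,2)
5. t=4/3 → R at (4,14/3); v=(-3,2)
6. t=4/3 → L at (0,22/3); v=(3,2)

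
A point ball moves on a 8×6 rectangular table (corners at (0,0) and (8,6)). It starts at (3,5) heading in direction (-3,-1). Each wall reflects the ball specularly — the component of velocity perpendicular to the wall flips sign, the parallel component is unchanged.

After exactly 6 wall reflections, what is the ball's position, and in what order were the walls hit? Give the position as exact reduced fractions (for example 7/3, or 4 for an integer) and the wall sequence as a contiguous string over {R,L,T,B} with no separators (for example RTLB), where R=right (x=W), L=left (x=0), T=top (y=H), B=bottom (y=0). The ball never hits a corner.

Final position: (2,6)
Wall sequence: LRBLRT

1. t=1 → L at (0,4); v=(3,-1)
2. t=8/3 → R at (8,4/3); v=(-3,-1)
3. t=4/3 → B at (4,0); v=(-3,1)
4. t=4/3 → L at (0,4/3); v=(3,1)
5. t=8/3 → R at (8,4); v=(-3,1)
6. t=2 → T at (2,6); v=(-3,-1)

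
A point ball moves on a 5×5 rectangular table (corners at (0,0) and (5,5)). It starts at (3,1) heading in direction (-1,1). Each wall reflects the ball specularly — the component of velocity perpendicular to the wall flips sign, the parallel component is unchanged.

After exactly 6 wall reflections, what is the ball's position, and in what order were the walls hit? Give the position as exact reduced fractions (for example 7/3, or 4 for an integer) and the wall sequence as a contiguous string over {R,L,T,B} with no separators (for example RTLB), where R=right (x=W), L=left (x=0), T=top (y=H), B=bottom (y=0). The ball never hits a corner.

Final position: (1,5)
Wall sequence: LTRBLT

1. t=3 → L at (0,4); v=(1,1)
2. t=1 → T at (1,5); v=(1,-1)
3. t=4 → R at (5,1); v=(-1,-1)
4. t=1 → B at (4,0); v=(-1,1)
5. t=4 → L at (0,4); v=(1,1)
6. t=1 → T at (1,5); v=(1,-1)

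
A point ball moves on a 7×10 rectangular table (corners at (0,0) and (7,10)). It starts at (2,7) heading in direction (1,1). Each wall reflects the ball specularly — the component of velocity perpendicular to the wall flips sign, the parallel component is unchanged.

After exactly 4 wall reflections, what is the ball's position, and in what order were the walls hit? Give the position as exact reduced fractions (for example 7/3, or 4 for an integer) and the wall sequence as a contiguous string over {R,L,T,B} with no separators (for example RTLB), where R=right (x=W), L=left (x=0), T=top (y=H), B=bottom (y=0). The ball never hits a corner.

Final position: (1,0)
Wall sequence: TRLB

1. t=3 → T at (5,10); v=(1,-1)
2. t=2 → R at (7,8); v=(-1,-1)
3. t=7 → L at (0,1); v=(1,-1)
4. t=1 → B at (1,0); v=(1,1)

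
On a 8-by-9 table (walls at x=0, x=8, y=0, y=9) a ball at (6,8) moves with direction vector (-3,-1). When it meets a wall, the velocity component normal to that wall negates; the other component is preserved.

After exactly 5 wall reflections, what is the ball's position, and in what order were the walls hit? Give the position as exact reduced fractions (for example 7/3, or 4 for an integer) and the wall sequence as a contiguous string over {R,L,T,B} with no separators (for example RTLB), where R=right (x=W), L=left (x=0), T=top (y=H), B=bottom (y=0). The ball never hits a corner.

Final position: (8,2)
Wall sequence: LRLBR

1. t=2 → L at (0,6); v=(3,-1)
2. t=8/3 → R at (8,10/3); v=(-3,-1)
3. t=8/3 → L at (0,2/3); v=(3,-1)
4. t=2/3 → B at (2,0); v=(3,1)
5. t=2 → R at (8,2); v=(-3,1)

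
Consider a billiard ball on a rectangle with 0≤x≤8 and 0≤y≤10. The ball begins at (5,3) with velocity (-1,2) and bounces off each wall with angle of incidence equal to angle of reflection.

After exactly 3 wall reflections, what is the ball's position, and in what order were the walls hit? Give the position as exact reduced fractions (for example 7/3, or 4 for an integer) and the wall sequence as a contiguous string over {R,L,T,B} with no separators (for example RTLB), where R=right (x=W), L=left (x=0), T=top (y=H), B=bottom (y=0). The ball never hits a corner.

1. t=7/2 → T at (3/2,10); v=(-1,-2)
2. t=3/2 → L at (0,7); v=(1,-2)
3. t=7/2 → B at (7/2,0); v=(1,2)

Final position: (7/2,0)
Wall sequence: TLB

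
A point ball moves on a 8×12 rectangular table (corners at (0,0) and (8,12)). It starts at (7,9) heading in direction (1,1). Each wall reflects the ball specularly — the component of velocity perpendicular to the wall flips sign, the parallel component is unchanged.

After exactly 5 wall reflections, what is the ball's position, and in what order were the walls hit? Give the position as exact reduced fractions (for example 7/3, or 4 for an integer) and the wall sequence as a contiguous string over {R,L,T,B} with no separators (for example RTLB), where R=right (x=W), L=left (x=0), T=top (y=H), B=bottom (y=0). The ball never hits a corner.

Final position: (8,2)
Wall sequence: RTLBR

1. t=1 → R at (8,10); v=(-1,1)
2. t=2 → T at (6,12); v=(-1,-1)
3. t=6 → L at (0,6); v=(1,-1)
4. t=6 → B at (6,0); v=(1,1)
5. t=2 → R at (8,2); v=(-1,1)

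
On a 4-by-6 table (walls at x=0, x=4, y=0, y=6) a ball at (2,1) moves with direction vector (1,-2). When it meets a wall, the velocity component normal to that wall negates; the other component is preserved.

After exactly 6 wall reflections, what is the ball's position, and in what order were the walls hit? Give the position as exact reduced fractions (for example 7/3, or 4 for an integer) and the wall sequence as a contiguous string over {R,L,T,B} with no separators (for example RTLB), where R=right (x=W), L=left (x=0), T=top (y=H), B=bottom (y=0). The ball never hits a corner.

1. t=1/2 → B at (5/2,0); v=(1,2)
2. t=3/2 → R at (4,3); v=(-1,2)
3. t=3/2 → T at (5/2,6); v=(-1,-2)
4. t=5/2 → L at (0,1); v=(1,-2)
5. t=1/2 → B at (1/2,0); v=(1,2)
6. t=3 → T at (7/2,6); v=(1,-2)

Final position: (7/2,6)
Wall sequence: BRTLBT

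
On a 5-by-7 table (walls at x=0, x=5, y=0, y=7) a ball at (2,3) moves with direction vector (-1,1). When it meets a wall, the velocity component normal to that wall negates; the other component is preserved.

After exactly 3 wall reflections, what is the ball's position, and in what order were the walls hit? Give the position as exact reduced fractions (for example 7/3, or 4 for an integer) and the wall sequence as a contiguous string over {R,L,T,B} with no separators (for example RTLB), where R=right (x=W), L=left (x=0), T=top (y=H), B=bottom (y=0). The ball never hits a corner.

1. t=2 → L at (0,5); v=(1,1)
2. t=2 → T at (2,7); v=(1,-1)
3. t=3 → R at (5,4); v=(-1,-1)

Final position: (5,4)
Wall sequence: LTR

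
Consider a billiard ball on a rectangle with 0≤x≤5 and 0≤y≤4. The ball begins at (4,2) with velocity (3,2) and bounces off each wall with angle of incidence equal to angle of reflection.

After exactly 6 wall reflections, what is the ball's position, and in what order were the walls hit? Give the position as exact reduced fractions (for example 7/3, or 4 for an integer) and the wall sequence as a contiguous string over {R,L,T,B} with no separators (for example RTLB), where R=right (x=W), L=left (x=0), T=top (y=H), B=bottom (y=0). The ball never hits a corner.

Final position: (1,4)
Wall sequence: RTLBRT

1. t=1/3 → R at (5,8/3); v=(-3,2)
2. t=2/3 → T at (3,4); v=(-3,-2)
3. t=1 → L at (0,2); v=(3,-2)
4. t=1 → B at (3,0); v=(3,2)
5. t=2/3 → R at (5,4/3); v=(-3,2)
6. t=4/3 → T at (1,4); v=(-3,-2)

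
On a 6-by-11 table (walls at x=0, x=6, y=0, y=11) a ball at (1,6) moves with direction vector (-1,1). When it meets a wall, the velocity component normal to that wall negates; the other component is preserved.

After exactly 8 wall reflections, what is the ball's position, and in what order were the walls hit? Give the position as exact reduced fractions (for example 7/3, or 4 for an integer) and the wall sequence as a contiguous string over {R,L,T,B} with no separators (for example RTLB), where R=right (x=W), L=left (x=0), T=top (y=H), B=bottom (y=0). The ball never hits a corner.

Final position: (2,11)
Wall sequence: LTRLBRLT

1. t=1 → L at (0,7); v=(1,1)
2. t=4 → T at (4,11); v=(1,-1)
3. t=2 → R at (6,9); v=(-1,-1)
4. t=6 → L at (0,3); v=(1,-1)
5. t=3 → B at (3,0); v=(1,1)
6. t=3 → R at (6,3); v=(-1,1)
7. t=6 → L at (0,9); v=(1,1)
8. t=2 → T at (2,11); v=(1,-1)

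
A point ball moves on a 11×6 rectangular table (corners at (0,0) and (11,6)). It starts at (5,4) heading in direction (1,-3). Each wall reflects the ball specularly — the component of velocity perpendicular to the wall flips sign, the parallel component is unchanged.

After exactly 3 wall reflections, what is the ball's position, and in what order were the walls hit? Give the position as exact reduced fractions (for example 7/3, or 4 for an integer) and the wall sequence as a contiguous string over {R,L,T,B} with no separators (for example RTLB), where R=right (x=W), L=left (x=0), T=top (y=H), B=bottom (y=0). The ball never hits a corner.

1. t=4/3 → B at (19/3,0); v=(1,3)
2. t=2 → T at (25/3,6); v=(1,-3)
3. t=2 → B at (31/3,0); v=(1,3)

Final position: (31/3,0)
Wall sequence: BTB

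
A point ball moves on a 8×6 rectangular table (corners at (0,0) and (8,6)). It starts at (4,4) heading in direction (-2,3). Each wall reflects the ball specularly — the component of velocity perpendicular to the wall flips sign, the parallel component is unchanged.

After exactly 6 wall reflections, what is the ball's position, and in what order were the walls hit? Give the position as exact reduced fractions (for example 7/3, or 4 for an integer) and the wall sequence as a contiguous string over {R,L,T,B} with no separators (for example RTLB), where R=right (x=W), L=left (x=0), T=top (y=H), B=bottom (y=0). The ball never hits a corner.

Final position: (20/3,0)
Wall sequence: TLBTRB

1. t=2/3 → T at (8/3,6); v=(-2,-3)
2. t=4/3 → L at (0,2); v=(2,-3)
3. t=2/3 → B at (4/3,0); v=(2,3)
4. t=2 → T at (16/3,6); v=(2,-3)
5. t=4/3 → R at (8,2); v=(-2,-3)
6. t=2/3 → B at (20/3,0); v=(-2,3)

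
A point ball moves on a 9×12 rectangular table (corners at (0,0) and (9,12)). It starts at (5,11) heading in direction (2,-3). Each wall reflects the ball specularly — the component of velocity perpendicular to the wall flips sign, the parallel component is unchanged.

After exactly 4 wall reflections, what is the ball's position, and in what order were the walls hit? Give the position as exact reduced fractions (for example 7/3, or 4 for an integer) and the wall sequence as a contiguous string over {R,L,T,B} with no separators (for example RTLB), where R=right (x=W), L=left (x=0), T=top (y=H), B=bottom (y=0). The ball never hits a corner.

1. t=2 → R at (9,5); v=(-2,-3)
2. t=5/3 → B at (17/3,0); v=(-2,3)
3. t=17/6 → L at (0,17/2); v=(2,3)
4. t=7/6 → T at (7/3,12); v=(2,-3)

Final position: (7/3,12)
Wall sequence: RBLT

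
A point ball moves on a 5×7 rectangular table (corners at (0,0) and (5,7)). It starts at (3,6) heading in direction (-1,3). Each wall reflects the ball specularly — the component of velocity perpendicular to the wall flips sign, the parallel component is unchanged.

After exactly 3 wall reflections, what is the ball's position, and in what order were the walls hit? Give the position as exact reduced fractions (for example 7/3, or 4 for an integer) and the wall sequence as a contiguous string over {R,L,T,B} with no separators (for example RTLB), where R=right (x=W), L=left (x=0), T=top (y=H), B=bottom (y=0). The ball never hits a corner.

1. t=1/3 → T at (8/3,7); v=(-1,-3)
2. t=7/3 → B at (1/3,0); v=(-1,3)
3. t=1/3 → L at (0,1); v=(1,3)

Final position: (0,1)
Wall sequence: TBL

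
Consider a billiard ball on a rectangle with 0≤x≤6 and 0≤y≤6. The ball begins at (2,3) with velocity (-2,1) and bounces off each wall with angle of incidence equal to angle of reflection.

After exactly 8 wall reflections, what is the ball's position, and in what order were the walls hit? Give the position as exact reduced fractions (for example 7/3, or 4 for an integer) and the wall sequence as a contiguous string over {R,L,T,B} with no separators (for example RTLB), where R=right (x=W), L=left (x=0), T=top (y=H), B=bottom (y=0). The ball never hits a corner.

1. t=1 → L at (0,4); v=(2,1)
2. t=2 → T at (4,6); v=(2,-1)
3. t=1 → R at (6,5); v=(-2,-1)
4. t=3 → L at (0,2); v=(2,-1)
5. t=2 → B at (4,0); v=(2,1)
6. t=1 → R at (6,1); v=(-2,1)
7. t=3 → L at (0,4); v=(2,1)
8. t=2 → T at (4,6); v=(2,-1)

Final position: (4,6)
Wall sequence: LTRLBRLT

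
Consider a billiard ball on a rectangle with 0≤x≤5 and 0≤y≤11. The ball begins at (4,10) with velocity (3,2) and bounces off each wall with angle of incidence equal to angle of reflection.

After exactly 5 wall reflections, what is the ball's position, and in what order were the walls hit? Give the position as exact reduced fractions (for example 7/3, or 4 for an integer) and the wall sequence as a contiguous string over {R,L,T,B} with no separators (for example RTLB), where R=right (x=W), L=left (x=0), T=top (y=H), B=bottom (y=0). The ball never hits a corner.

Final position: (0,4/3)
Wall sequence: RTLRL

1. t=1/3 → R at (5,32/3); v=(-3,2)
2. t=1/6 → T at (9/2,11); v=(-3,-2)
3. t=3/2 → L at (0,8); v=(3,-2)
4. t=5/3 → R at (5,14/3); v=(-3,-2)
5. t=5/3 → L at (0,4/3); v=(3,-2)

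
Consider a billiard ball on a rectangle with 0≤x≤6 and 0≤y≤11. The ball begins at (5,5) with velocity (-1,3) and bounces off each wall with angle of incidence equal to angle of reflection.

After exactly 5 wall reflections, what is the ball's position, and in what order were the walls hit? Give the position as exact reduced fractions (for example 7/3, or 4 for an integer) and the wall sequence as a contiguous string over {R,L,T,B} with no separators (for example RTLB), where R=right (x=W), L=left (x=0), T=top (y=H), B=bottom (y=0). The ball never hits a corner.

Final position: (6,6)
Wall sequence: TLBTR

1. t=2 → T at (3,11); v=(-1,-3)
2. t=3 → L at (0,2); v=(1,-3)
3. t=2/3 → B at (2/3,0); v=(1,3)
4. t=11/3 → T at (13/3,11); v=(1,-3)
5. t=5/3 → R at (6,6); v=(-1,-3)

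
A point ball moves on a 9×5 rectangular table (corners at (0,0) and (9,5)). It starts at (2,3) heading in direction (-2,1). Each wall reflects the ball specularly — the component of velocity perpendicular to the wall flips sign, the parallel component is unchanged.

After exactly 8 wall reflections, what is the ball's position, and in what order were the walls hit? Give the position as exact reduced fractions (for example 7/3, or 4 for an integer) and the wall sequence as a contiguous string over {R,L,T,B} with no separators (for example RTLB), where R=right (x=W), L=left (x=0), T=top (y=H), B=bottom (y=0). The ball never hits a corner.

Final position: (4,0)
Wall sequence: LTRBLTRB

1. t=1 → L at (0,4); v=(2,1)
2. t=1 → T at (2,5); v=(2,-1)
3. t=7/2 → R at (9,3/2); v=(-2,-1)
4. t=3/2 → B at (6,0); v=(-2,1)
5. t=3 → L at (0,3); v=(2,1)
6. t=2 → T at (4,5); v=(2,-1)
7. t=5/2 → R at (9,5/2); v=(-2,-1)
8. t=5/2 → B at (4,0); v=(-2,1)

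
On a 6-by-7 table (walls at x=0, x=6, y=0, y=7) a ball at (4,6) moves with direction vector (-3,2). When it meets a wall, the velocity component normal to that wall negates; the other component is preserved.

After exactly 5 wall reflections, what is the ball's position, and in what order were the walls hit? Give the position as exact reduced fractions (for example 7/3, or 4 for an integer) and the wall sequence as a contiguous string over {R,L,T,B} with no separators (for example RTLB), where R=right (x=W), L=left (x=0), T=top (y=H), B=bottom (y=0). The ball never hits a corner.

Final position: (0,8/3)
Wall sequence: TLRBL

1. t=1/2 → T at (5/2,7); v=(-3,-2)
2. t=5/6 → L at (0,16/3); v=(3,-2)
3. t=2 → R at (6,4/3); v=(-3,-2)
4. t=2/3 → B at (4,0); v=(-3,2)
5. t=4/3 → L at (0,8/3); v=(3,2)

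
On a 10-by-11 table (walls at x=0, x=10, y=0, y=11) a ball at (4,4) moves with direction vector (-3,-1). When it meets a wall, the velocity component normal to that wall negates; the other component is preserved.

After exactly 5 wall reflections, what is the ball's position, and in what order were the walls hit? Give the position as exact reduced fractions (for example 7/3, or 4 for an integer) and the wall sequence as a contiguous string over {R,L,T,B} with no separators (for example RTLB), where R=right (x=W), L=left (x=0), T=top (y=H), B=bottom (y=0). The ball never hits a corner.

Final position: (10,22/3)
Wall sequence: LBRLR

1. t=4/3 → L at (0,8/3); v=(3,-1)
2. t=8/3 → B at (8,0); v=(3,1)
3. t=2/3 → R at (10,2/3); v=(-3,1)
4. t=10/3 → L at (0,4); v=(3,1)
5. t=10/3 → R at (10,22/3); v=(-3,1)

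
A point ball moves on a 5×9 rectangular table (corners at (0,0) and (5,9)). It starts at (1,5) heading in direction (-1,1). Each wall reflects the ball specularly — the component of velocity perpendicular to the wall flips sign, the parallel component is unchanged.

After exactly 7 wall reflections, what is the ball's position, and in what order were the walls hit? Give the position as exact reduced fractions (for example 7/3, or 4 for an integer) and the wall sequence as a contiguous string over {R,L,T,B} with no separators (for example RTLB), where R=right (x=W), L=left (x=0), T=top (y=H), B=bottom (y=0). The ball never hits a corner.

Final position: (0,8)
Wall sequence: LTRLBRL

1. t=1 → L at (0,6); v=(1,1)
2. t=3 → T at (3,9); v=(1,-1)
3. t=2 → R at (5,7); v=(-1,-1)
4. t=5 → L at (0,2); v=(1,-1)
5. t=2 → B at (2,0); v=(1,1)
6. t=3 → R at (5,3); v=(-1,1)
7. t=5 → L at (0,8); v=(1,1)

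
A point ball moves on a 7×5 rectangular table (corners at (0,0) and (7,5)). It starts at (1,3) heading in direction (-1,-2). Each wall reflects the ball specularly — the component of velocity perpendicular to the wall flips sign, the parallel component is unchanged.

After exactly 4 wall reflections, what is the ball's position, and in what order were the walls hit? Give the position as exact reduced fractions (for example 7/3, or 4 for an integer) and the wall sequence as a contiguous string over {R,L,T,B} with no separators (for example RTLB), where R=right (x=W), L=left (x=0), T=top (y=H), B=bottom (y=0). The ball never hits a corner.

1. t=1 → L at (0,1); v=(1,-2)
2. t=1/2 → B at (1/2,0); v=(1,2)
3. t=5/2 → T at (3,5); v=(1,-2)
4. t=5/2 → B at (11/2,0); v=(1,2)

Final position: (11/2,0)
Wall sequence: LBTB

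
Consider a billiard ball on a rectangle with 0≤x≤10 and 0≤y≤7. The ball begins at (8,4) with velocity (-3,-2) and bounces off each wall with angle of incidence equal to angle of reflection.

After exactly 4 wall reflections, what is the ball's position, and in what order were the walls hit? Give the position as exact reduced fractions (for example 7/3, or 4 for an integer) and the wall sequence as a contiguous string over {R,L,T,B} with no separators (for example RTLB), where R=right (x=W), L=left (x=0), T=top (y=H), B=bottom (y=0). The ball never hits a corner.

Final position: (10,6)
Wall sequence: BLTR

1. t=2 → B at (2,0); v=(-3,2)
2. t=2/3 → L at (0,4/3); v=(3,2)
3. t=17/6 → T at (17/2,7); v=(3,-2)
4. t=1/2 → R at (10,6); v=(-3,-2)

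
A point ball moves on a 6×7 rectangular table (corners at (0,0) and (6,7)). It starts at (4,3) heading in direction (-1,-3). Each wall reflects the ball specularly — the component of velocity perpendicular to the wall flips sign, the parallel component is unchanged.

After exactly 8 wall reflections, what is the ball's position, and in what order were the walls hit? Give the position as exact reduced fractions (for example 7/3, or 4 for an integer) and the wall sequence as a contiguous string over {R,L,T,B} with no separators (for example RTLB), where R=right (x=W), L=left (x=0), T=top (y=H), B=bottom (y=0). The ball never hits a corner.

1. t=1 → B at (3,0); v=(-1,3)
2. t=7/3 → T at (2/3,7); v=(-1,-3)
3. t=2/3 → L at (0,5); v=(1,-3)
4. t=5/3 → B at (5/3,0); v=(1,3)
5. t=7/3 → T at (4,7); v=(1,-3)
6. t=2 → R at (6,1); v=(-1,-3)
7. t=1/3 → B at (17/3,0); v=(-1,3)
8. t=7/3 → T at (10/3,7); v=(-1,-3)

Final position: (10/3,7)
Wall sequence: BTLBTRBT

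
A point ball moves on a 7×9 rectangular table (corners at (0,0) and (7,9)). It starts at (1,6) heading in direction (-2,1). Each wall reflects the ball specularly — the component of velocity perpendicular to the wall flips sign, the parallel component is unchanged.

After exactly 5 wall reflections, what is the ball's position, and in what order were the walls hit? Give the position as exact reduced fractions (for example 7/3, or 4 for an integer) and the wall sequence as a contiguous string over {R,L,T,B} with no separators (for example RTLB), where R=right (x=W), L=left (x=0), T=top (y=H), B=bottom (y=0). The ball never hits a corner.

Final position: (7,1)
Wall sequence: LTRLR

1. t=1/2 → L at (0,13/2); v=(2,1)
2. t=5/2 → T at (5,9); v=(2,-1)
3. t=1 → R at (7,8); v=(-2,-1)
4. t=7/2 → L at (0,9/2); v=(2,-1)
5. t=7/2 → R at (7,1); v=(-2,-1)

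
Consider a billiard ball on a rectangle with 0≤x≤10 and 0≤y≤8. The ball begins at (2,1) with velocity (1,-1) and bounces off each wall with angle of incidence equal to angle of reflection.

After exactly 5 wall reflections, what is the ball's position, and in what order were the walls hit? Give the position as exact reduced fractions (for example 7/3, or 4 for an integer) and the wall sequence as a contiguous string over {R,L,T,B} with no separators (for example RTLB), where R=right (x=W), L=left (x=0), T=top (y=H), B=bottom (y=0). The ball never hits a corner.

1. t=1 → B at (3,0); v=(1,1)
2. t=7 → R at (10,7); v=(-1,1)
3. t=1 → T at (9,8); v=(-1,-1)
4. t=8 → B at (1,0); v=(-1,1)
5. t=1 → L at (0,1); v=(1,1)

Final position: (0,1)
Wall sequence: BRTBL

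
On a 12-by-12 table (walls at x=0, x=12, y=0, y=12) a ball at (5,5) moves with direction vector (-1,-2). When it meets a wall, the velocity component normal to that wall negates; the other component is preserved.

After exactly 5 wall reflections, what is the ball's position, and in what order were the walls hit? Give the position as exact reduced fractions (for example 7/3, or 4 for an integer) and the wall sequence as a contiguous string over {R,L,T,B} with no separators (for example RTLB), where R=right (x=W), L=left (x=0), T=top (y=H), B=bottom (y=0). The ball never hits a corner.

Final position: (12,5)
Wall sequence: BLTBR

1. t=5/2 → B at (5/2,0); v=(-1,2)
2. t=5/2 → L at (0,5); v=(1,2)
3. t=7/2 → T at (7/2,12); v=(1,-2)
4. t=6 → B at (19/2,0); v=(1,2)
5. t=5/2 → R at (12,5); v=(-1,2)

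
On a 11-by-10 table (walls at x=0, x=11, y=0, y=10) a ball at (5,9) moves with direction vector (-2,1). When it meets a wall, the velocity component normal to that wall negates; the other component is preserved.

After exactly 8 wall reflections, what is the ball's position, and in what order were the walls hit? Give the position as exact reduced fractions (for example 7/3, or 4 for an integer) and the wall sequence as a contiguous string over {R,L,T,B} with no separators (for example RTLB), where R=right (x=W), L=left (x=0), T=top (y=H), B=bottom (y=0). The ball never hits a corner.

Final position: (0,13/2)
Wall sequence: TLRBLRTL

1. t=1 → T at (3,10); v=(-2,-1)
2. t=3/2 → L at (0,17/2); v=(2,-1)
3. t=11/2 → R at (11,3); v=(-2,-1)
4. t=3 → B at (5,0); v=(-2,1)
5. t=5/2 → L at (0,5/2); v=(2,1)
6. t=11/2 → R at (11,8); v=(-2,1)
7. t=2 → T at (7,10); v=(-2,-1)
8. t=7/2 → L at (0,13/2); v=(2,-1)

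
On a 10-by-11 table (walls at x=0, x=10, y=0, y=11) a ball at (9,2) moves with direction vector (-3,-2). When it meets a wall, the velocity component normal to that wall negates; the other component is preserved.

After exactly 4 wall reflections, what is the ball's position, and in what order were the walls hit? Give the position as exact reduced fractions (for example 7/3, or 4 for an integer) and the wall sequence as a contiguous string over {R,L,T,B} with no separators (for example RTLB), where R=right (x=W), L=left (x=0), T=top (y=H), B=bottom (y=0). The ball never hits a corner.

1. t=1 → B at (6,0); v=(-3,2)
2. t=2 → L at (0,4); v=(3,2)
3. t=10/3 → R at (10,32/3); v=(-3,2)
4. t=1/6 → T at (19/2,11); v=(-3,-2)

Final position: (19/2,11)
Wall sequence: BLRT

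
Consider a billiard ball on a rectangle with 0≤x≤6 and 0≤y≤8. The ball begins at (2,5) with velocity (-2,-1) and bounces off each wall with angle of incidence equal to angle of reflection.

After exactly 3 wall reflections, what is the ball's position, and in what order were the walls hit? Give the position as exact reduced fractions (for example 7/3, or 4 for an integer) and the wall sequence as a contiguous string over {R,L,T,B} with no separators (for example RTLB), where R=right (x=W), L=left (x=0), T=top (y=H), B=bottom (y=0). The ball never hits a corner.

Final position: (4,0)
Wall sequence: LRB

1. t=1 → L at (0,4); v=(2,-1)
2. t=3 → R at (6,1); v=(-2,-1)
3. t=1 → B at (4,0); v=(-2,1)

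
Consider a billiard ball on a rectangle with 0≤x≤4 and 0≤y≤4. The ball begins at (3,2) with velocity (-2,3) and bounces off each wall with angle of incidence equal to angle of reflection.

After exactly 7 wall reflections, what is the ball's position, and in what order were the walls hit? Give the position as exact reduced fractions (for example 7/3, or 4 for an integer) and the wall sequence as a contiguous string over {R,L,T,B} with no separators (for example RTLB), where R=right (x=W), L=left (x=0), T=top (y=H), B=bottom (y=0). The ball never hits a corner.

1. t=2/3 → T at (5/3,4); v=(-2,-3)
2. t=5/6 → L at (0,3/2); v=(2,-3)
3. t=1/2 → B at (1,0); v=(2,3)
4. t=4/3 → T at (11/3,4); v=(2,-3)
5. t=1/6 → R at (4,7/2); v=(-2,-3)
6. t=7/6 → B at (5/3,0); v=(-2,3)
7. t=5/6 → L at (0,5/2); v=(2,3)

Final position: (0,5/2)
Wall sequence: TLBTRBL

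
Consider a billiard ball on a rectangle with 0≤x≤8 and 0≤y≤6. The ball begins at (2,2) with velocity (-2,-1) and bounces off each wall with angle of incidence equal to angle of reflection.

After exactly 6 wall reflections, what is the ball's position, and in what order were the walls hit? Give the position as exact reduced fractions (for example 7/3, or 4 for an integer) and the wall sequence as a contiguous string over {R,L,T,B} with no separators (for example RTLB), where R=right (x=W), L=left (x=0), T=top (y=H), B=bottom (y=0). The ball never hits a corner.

1. t=1 → L at (0,1); v=(2,-1)
2. t=1 → B at (2,0); v=(2,1)
3. t=3 → R at (8,3); v=(-2,1)
4. t=3 → T at (2,6); v=(-2,-1)
5. t=1 → L at (0,5); v=(2,-1)
6. t=4 → R at (8,1); v=(-2,-1)

Final position: (8,1)
Wall sequence: LBRTLR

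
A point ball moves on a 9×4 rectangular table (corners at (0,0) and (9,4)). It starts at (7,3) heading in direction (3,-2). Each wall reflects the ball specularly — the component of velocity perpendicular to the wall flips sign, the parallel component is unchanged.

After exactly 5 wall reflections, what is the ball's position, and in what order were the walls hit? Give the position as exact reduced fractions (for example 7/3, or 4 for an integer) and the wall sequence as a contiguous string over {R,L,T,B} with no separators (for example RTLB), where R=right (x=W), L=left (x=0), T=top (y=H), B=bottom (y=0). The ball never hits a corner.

Final position: (11/2,0)
Wall sequence: RBTLB

1. t=2/3 → R at (9,5/3); v=(-3,-2)
2. t=5/6 → B at (13/2,0); v=(-3,2)
3. t=2 → T at (1/2,4); v=(-3,-2)
4. t=1/6 → L at (0,11/3); v=(3,-2)
5. t=11/6 → B at (11/2,0); v=(3,2)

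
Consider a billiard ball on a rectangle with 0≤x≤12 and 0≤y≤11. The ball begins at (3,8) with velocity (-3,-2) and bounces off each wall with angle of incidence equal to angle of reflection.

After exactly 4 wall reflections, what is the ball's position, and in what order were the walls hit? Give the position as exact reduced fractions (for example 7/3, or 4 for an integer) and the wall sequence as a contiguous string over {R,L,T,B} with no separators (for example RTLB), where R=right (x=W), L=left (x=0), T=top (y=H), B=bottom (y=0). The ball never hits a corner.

Final position: (0,10)
Wall sequence: LBRL

1. t=1 → L at (0,6); v=(3,-2)
2. t=3 → B at (9,0); v=(3,2)
3. t=1 → R at (12,2); v=(-3,2)
4. t=4 → L at (0,10); v=(3,2)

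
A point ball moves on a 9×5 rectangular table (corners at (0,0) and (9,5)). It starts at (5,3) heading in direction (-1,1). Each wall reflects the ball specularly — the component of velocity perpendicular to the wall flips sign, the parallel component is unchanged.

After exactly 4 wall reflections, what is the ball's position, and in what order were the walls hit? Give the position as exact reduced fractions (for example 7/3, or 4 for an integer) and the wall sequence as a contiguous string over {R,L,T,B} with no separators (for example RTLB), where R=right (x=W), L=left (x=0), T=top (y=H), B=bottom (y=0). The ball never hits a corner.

Final position: (7,5)
Wall sequence: TLBT

1. t=2 → T at (3,5); v=(-1,-1)
2. t=3 → L at (0,2); v=(1,-1)
3. t=2 → B at (2,0); v=(1,1)
4. t=5 → T at (7,5); v=(1,-1)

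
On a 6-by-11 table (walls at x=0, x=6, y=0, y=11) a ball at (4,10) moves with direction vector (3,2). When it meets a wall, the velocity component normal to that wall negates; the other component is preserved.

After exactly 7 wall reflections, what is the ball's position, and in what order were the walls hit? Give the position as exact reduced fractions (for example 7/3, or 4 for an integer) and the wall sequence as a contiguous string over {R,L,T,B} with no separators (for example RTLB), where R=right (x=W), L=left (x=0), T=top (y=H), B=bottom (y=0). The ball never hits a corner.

1. t=1/2 → T at (11/2,11); v=(3,-2)
2. t=1/6 → R at (6,32/3); v=(-3,-2)
3. t=2 → L at (0,20/3); v=(3,-2)
4. t=2 → R at (6,8/3); v=(-3,-2)
5. t=4/3 → B at (2,0); v=(-3,2)
6. t=2/3 → L at (0,4/3); v=(3,2)
7. t=2 → R at (6,16/3); v=(-3,2)

Final position: (6,16/3)
Wall sequence: TRLRBLR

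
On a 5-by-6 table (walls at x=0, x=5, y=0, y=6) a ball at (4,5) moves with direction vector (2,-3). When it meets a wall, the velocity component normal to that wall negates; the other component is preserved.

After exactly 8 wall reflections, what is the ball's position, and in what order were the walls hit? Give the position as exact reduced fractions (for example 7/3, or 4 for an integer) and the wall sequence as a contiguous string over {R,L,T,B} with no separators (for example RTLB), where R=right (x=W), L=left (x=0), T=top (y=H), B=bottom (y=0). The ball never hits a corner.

Final position: (0,5)
Wall sequence: RBLTRBTL

1. t=1/2 → R at (5,7/2); v=(-2,-3)
2. t=7/6 → B at (8/3,0); v=(-2,3)
3. t=4/3 → L at (0,4); v=(2,3)
4. t=2/3 → T at (4/3,6); v=(2,-3)
5. t=11/6 → R at (5,1/2); v=(-2,-3)
6. t=1/6 → B at (14/3,0); v=(-2,3)
7. t=2 → T at (2/3,6); v=(-2,-3)
8. t=1/3 → L at (0,5); v=(2,-3)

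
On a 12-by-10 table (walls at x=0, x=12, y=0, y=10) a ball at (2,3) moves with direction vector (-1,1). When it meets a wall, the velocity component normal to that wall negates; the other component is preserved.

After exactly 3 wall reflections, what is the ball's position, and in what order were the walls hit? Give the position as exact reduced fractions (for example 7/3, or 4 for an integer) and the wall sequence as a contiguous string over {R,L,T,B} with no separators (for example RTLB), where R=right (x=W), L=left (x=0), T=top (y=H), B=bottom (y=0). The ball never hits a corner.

1. t=2 → L at (0,5); v=(1,1)
2. t=5 → T at (5,10); v=(1,-1)
3. t=7 → R at (12,3); v=(-1,-1)

Final position: (12,3)
Wall sequence: LTR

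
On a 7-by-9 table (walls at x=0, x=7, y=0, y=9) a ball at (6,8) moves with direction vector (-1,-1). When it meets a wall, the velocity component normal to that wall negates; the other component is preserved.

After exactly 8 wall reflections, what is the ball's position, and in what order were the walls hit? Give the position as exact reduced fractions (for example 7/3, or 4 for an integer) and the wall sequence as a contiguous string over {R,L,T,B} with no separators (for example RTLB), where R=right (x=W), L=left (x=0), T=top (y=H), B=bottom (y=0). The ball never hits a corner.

Final position: (0,8)
Wall sequence: LBRTLBRL

1. t=6 → L at (0,2); v=(1,-1)
2. t=2 → B at (2,0); v=(1,1)
3. t=5 → R at (7,5); v=(-1,1)
4. t=4 → T at (3,9); v=(-1,-1)
5. t=3 → L at (0,6); v=(1,-1)
6. t=6 → B at (6,0); v=(1,1)
7. t=1 → R at (7,1); v=(-1,1)
8. t=7 → L at (0,8); v=(1,1)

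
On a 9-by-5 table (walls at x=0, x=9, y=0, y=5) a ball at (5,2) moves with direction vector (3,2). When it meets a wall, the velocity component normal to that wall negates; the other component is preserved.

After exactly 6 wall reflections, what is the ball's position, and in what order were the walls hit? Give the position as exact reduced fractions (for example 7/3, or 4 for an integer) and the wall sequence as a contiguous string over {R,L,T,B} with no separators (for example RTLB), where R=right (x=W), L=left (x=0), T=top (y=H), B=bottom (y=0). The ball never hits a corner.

1. t=4/3 → R at (9,14/3); v=(-3,2)
2. t=1/6 → T at (17/2,5); v=(-3,-2)
3. t=5/2 → B at (1,0); v=(-3,2)
4. t=1/3 → L at (0,2/3); v=(3,2)
5. t=13/6 → T at (13/2,5); v=(3,-2)
6. t=5/6 → R at (9,10/3); v=(-3,-2)

Final position: (9,10/3)
Wall sequence: RTBLTR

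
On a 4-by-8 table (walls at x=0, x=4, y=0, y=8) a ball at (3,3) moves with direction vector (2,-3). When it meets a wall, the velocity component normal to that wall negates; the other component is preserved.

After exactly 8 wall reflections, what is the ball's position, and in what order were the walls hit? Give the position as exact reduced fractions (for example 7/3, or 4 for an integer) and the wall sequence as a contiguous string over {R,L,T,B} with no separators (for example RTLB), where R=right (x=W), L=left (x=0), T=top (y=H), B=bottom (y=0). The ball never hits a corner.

Final position: (4,13/2)
Wall sequence: RBLTRBLR

1. t=1/2 → R at (4,3/2); v=(-2,-3)
2. t=1/2 → B at (3,0); v=(-2,3)
3. t=3/2 → L at (0,9/2); v=(2,3)
4. t=7/6 → T at (7/3,8); v=(2,-3)
5. t=5/6 → R at (4,11/2); v=(-2,-3)
6. t=11/6 → B at (1/3,0); v=(-2,3)
7. t=1/6 → L at (0,1/2); v=(2,3)
8. t=2 → R at (4,13/2); v=(-2,3)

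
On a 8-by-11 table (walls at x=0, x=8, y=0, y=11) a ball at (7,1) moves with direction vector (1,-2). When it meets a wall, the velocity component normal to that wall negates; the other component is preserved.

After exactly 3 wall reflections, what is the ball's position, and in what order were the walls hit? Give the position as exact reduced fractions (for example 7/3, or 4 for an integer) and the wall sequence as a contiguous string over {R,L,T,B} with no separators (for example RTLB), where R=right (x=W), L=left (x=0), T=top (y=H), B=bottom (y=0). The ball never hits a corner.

1. t=1/2 → B at (15/2,0); v=(1,2)
2. t=1/2 → R at (8,1); v=(-1,2)
3. t=5 → T at (3,11); v=(-1,-2)

Final position: (3,11)
Wall sequence: BRT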